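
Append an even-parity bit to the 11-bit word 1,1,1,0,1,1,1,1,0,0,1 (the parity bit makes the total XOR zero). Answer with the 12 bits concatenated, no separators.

XOR of the 11 data bits: 1⊕1⊕1⊕0⊕1⊕1⊕1⊕1⊕0⊕0⊕1 = 0
Parity bit = 0 (so all 12 bits XOR to 0).

111011110010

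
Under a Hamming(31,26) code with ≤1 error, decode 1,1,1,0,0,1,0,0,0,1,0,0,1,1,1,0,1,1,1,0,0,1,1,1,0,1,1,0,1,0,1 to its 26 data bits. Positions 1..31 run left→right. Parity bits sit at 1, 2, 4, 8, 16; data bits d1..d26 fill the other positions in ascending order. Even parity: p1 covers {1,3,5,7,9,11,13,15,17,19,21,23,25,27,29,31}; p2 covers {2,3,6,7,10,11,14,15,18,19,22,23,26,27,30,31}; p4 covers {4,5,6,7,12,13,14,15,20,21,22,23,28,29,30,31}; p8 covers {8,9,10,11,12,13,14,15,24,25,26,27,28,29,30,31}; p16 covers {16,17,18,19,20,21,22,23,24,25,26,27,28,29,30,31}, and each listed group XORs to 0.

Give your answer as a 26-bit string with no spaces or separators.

10100000111111001110110101

s1 (pos 1,3,5,7,9,11,13,15,17,19,21,23,25,27,29,31): 1⊕1⊕0⊕0⊕0⊕0⊕1⊕1⊕1⊕1⊕0⊕1⊕0⊕1⊕1⊕1 = 0
s2 (pos 2,3,6,7,10,11,14,15,18,19,22,23,26,27,30,31): 1⊕1⊕1⊕0⊕1⊕0⊕1⊕1⊕1⊕1⊕1⊕1⊕1⊕1⊕0⊕1 = 1
s4 (pos 4,5,6,7,12,13,14,15,20,21,22,23,28,29,30,31): 0⊕0⊕1⊕0⊕0⊕1⊕1⊕1⊕0⊕0⊕1⊕1⊕0⊕1⊕0⊕1 = 0
s8 (pos 8,9,10,11,12,13,14,15,24,25,26,27,28,29,30,31): 0⊕0⊕1⊕0⊕0⊕1⊕1⊕1⊕1⊕0⊕1⊕1⊕0⊕1⊕0⊕1 = 1
s16 (pos 16,17,18,19,20,21,22,23,24,25,26,27,28,29,30,31): 0⊕1⊕1⊕1⊕0⊕0⊕1⊕1⊕1⊕0⊕1⊕1⊕0⊕1⊕0⊕1 = 0
Syndrome s16…s1 = 01010 → error at position 10.
Flip position 10: 1110010001001110111001110110101 → 1110010000001110111001110110101
Read data bits from positions 3,5,6,7,9,10,11,12,13,14,15,17,18,19,20,21,22,23,24,25,26,27,28,29,30,31: 10100000111111001110110101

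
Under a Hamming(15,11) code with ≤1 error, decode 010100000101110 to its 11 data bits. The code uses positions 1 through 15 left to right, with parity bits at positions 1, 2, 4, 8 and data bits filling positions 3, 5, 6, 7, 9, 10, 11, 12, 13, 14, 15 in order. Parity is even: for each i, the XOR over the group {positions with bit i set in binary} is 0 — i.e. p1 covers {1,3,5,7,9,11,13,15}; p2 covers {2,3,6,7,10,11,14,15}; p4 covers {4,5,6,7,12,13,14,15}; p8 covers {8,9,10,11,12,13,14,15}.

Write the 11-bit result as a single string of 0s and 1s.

10000101110

s1 (pos 1,3,5,7,9,11,13,15): 0⊕0⊕0⊕0⊕0⊕0⊕1⊕0 = 1
s2 (pos 2,3,6,7,10,11,14,15): 1⊕0⊕0⊕0⊕1⊕0⊕1⊕0 = 1
s4 (pos 4,5,6,7,12,13,14,15): 1⊕0⊕0⊕0⊕1⊕1⊕1⊕0 = 0
s8 (pos 8,9,10,11,12,13,14,15): 0⊕0⊕1⊕0⊕1⊕1⊕1⊕0 = 0
Syndrome s8…s1 = 0011 → error at position 3.
Flip position 3: 010100000101110 → 011100000101110
Read data bits from positions 3,5,6,7,9,10,11,12,13,14,15: 10000101110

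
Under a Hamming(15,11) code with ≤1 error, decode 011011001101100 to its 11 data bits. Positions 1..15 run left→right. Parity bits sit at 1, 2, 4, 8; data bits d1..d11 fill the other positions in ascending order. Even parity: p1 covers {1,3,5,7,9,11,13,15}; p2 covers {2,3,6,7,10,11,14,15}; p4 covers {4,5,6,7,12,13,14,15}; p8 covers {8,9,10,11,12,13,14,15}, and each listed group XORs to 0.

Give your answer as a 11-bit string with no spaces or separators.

11101101100

s1 (pos 1,3,5,7,9,11,13,15): 0⊕1⊕1⊕0⊕1⊕0⊕1⊕0 = 0
s2 (pos 2,3,6,7,10,11,14,15): 1⊕1⊕1⊕0⊕1⊕0⊕0⊕0 = 0
s4 (pos 4,5,6,7,12,13,14,15): 0⊕1⊕1⊕0⊕1⊕1⊕0⊕0 = 0
s8 (pos 8,9,10,11,12,13,14,15): 0⊕1⊕1⊕0⊕1⊕1⊕0⊕0 = 0
Syndrome s8…s1 = 0000 → no error.
Read data bits from positions 3,5,6,7,9,10,11,12,13,14,15: 11101101100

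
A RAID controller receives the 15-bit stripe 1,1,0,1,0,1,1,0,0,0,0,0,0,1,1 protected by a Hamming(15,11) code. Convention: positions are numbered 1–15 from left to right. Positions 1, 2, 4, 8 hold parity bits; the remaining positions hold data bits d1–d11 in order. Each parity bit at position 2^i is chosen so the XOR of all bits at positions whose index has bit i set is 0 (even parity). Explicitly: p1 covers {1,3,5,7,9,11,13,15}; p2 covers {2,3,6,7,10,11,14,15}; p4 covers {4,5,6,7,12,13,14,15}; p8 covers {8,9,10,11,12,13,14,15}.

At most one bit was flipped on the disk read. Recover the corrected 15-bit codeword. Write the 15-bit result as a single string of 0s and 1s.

110101000000011

s1 (pos 1,3,5,7,9,11,13,15): 1⊕0⊕0⊕1⊕0⊕0⊕0⊕1 = 1
s2 (pos 2,3,6,7,10,11,14,15): 1⊕0⊕1⊕1⊕0⊕0⊕1⊕1 = 1
s4 (pos 4,5,6,7,12,13,14,15): 1⊕0⊕1⊕1⊕0⊕0⊕1⊕1 = 1
s8 (pos 8,9,10,11,12,13,14,15): 0⊕0⊕0⊕0⊕0⊕0⊕1⊕1 = 0
Syndrome s8…s1 = 0111 → error at position 7.
Flip position 7: 110101100000011 → 110101000000011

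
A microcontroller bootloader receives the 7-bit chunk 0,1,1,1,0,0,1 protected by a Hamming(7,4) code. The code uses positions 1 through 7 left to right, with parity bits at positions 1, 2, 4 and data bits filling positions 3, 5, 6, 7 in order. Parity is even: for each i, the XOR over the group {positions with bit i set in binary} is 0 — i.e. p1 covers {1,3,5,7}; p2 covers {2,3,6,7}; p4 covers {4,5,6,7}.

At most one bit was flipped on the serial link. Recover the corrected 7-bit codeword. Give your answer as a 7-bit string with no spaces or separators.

s1 (pos 1,3,5,7): 0⊕1⊕0⊕1 = 0
s2 (pos 2,3,6,7): 1⊕1⊕0⊕1 = 1
s4 (pos 4,5,6,7): 1⊕0⊕0⊕1 = 0
Syndrome s4…s1 = 010 → error at position 2.
Flip position 2: 0111001 → 0011001

0011001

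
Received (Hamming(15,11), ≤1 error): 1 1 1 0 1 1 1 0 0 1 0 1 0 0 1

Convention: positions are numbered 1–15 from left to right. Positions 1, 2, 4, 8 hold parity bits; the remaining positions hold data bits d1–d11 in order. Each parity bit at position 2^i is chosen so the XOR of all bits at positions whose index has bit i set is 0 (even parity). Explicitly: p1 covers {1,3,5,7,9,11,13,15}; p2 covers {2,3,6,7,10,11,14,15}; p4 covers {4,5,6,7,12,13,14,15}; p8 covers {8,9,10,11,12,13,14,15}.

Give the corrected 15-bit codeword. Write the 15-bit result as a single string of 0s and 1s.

111011100101101

s1 (pos 1,3,5,7,9,11,13,15): 1⊕1⊕1⊕1⊕0⊕0⊕0⊕1 = 1
s2 (pos 2,3,6,7,10,11,14,15): 1⊕1⊕1⊕1⊕1⊕0⊕0⊕1 = 0
s4 (pos 4,5,6,7,12,13,14,15): 0⊕1⊕1⊕1⊕1⊕0⊕0⊕1 = 1
s8 (pos 8,9,10,11,12,13,14,15): 0⊕0⊕1⊕0⊕1⊕0⊕0⊕1 = 1
Syndrome s8…s1 = 1101 → error at position 13.
Flip position 13: 111011100101001 → 111011100101101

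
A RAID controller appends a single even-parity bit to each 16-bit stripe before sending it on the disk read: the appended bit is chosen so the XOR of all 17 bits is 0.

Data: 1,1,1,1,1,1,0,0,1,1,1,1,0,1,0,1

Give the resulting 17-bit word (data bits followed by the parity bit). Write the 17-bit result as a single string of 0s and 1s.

XOR of the 16 data bits: 1⊕1⊕1⊕1⊕1⊕1⊕0⊕0⊕1⊕1⊕1⊕1⊕0⊕1⊕0⊕1 = 0
Parity bit = 0 (so all 17 bits XOR to 0).

11111100111101010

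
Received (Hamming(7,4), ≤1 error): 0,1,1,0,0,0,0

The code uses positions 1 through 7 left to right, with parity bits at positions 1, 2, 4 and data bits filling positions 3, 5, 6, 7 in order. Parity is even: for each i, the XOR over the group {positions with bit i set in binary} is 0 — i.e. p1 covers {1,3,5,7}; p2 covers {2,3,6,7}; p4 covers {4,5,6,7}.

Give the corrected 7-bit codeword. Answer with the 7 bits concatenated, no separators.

s1 (pos 1,3,5,7): 0⊕1⊕0⊕0 = 1
s2 (pos 2,3,6,7): 1⊕1⊕0⊕0 = 0
s4 (pos 4,5,6,7): 0⊕0⊕0⊕0 = 0
Syndrome s4…s1 = 001 → error at position 1.
Flip position 1: 0110000 → 1110000

1110000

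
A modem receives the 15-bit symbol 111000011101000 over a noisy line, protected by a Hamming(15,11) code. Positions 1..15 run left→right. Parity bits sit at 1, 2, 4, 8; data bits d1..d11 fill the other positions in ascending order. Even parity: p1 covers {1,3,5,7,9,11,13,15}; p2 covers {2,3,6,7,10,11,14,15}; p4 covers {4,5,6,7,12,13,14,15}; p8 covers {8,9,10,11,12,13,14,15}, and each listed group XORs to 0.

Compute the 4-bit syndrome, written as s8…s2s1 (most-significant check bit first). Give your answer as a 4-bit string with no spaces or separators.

0111

s1 (pos 1,3,5,7,9,11,13,15): 1⊕1⊕0⊕0⊕1⊕0⊕0⊕0 = 1
s2 (pos 2,3,6,7,10,11,14,15): 1⊕1⊕0⊕0⊕1⊕0⊕0⊕0 = 1
s4 (pos 4,5,6,7,12,13,14,15): 0⊕0⊕0⊕0⊕1⊕0⊕0⊕0 = 1
s8 (pos 8,9,10,11,12,13,14,15): 1⊕1⊕1⊕0⊕1⊕0⊕0⊕0 = 0
Syndrome s8…s1 = 0111 → error at position 7.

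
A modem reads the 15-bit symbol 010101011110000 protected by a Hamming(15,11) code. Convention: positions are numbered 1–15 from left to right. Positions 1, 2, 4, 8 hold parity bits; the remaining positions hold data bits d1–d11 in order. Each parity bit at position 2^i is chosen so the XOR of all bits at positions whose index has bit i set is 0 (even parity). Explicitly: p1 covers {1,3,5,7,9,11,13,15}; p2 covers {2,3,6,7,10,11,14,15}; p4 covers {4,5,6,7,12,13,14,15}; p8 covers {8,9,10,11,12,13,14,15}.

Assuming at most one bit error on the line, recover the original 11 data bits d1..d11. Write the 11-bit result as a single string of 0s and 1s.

s1 (pos 1,3,5,7,9,11,13,15): 0⊕0⊕0⊕0⊕1⊕1⊕0⊕0 = 0
s2 (pos 2,3,6,7,10,11,14,15): 1⊕0⊕1⊕0⊕1⊕1⊕0⊕0 = 0
s4 (pos 4,5,6,7,12,13,14,15): 1⊕0⊕1⊕0⊕0⊕0⊕0⊕0 = 0
s8 (pos 8,9,10,11,12,13,14,15): 1⊕1⊕1⊕1⊕0⊕0⊕0⊕0 = 0
Syndrome s8…s1 = 0000 → no error.
Read data bits from positions 3,5,6,7,9,10,11,12,13,14,15: 00101110000

00101110000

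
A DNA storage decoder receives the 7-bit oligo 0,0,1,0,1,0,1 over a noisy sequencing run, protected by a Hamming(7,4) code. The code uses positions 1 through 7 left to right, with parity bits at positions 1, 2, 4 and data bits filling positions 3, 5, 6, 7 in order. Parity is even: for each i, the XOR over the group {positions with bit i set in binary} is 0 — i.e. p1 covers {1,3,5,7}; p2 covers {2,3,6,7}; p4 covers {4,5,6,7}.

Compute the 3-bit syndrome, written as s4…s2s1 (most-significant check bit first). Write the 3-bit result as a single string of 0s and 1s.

001

s1 (pos 1,3,5,7): 0⊕1⊕1⊕1 = 1
s2 (pos 2,3,6,7): 0⊕1⊕0⊕1 = 0
s4 (pos 4,5,6,7): 0⊕1⊕0⊕1 = 0
Syndrome s4…s1 = 001 → error at position 1.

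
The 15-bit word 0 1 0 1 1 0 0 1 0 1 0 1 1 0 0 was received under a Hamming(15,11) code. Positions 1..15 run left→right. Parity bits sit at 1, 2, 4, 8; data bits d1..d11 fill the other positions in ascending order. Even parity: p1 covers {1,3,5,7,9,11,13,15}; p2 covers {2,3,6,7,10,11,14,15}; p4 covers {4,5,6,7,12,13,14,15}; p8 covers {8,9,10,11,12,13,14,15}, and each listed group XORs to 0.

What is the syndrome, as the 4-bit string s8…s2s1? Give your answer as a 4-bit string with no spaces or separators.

s1 (pos 1,3,5,7,9,11,13,15): 0⊕0⊕1⊕0⊕0⊕0⊕1⊕0 = 0
s2 (pos 2,3,6,7,10,11,14,15): 1⊕0⊕0⊕0⊕1⊕0⊕0⊕0 = 0
s4 (pos 4,5,6,7,12,13,14,15): 1⊕1⊕0⊕0⊕1⊕1⊕0⊕0 = 0
s8 (pos 8,9,10,11,12,13,14,15): 1⊕0⊕1⊕0⊕1⊕1⊕0⊕0 = 0
Syndrome s8…s1 = 0000 → no error.

0000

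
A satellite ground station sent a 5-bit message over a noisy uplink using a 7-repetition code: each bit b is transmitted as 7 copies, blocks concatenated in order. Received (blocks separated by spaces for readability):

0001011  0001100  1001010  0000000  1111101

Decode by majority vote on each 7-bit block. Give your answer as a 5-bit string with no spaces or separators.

Block 1 (0001011): 3 ones → 0
Block 2 (0001100): 2 ones → 0
Block 3 (1001010): 3 ones → 0
Block 4 (0000000): 0 ones → 0
Block 5 (1111101): 6 ones → 1

00001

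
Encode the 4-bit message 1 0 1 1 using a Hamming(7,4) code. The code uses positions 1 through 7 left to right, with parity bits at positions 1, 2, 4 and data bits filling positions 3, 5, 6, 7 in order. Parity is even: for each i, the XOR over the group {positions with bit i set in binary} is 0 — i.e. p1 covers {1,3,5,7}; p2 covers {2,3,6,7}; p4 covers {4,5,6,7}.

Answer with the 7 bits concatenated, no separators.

0110011

Place data at non-parity positions: p1 p2 1 p4 0 1 1
p1 (pos 1,3,5,7): XOR of data positions = 1⊕0⊕1 = 0
p2 (pos 2,3,6,7): XOR of data positions = 1⊕1⊕1 = 1
p4 (pos 4,5,6,7): XOR of data positions = 0⊕1⊕1 = 0
Codeword: 0110011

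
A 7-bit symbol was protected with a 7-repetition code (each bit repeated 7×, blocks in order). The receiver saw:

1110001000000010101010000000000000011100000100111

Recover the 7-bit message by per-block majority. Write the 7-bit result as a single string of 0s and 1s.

Block 1 (1110001): 4 ones → 1
Block 2 (0000000): 0 ones → 0
Block 3 (1010101): 4 ones → 1
Block 4 (0000000): 0 ones → 0
Block 5 (0000000): 0 ones → 0
Block 6 (1110000): 3 ones → 0
Block 7 (0100111): 4 ones → 1

1010001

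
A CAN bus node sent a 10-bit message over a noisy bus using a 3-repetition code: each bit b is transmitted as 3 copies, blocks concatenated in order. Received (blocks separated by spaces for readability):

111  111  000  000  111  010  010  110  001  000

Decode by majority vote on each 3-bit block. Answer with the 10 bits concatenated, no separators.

Block 1 (111): 3 ones → 1
Block 2 (111): 3 ones → 1
Block 3 (000): 0 ones → 0
Block 4 (000): 0 ones → 0
Block 5 (111): 3 ones → 1
Block 6 (010): 1 one → 0
Block 7 (010): 1 one → 0
Block 8 (110): 2 ones → 1
Block 9 (001): 1 one → 0
Block 10 (000): 0 ones → 0

1100100100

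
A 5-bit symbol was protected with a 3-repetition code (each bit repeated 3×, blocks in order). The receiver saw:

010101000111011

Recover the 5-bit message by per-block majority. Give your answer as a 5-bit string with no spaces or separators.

Block 1 (010): 1 one → 0
Block 2 (101): 2 ones → 1
Block 3 (000): 0 ones → 0
Block 4 (111): 3 ones → 1
Block 5 (011): 2 ones → 1

01011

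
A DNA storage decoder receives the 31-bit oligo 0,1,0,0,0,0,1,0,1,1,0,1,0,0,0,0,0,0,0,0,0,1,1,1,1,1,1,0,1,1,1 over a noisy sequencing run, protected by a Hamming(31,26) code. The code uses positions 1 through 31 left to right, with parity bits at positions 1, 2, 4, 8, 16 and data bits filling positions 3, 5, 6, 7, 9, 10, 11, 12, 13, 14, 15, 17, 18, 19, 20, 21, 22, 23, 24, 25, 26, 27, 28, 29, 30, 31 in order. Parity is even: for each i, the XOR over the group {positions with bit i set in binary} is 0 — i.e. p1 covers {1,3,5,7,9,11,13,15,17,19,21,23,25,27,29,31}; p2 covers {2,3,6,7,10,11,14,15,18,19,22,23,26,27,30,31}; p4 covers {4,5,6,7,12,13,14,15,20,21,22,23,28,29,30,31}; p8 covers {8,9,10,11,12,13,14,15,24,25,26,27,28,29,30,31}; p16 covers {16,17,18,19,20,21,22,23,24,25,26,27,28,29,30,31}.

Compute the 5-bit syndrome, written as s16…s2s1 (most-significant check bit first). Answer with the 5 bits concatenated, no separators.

10111

s1 (pos 1,3,5,7,9,11,13,15,17,19,21,23,25,27,29,31): 0⊕0⊕0⊕1⊕1⊕0⊕0⊕0⊕0⊕0⊕0⊕1⊕1⊕1⊕1⊕1 = 1
s2 (pos 2,3,6,7,10,11,14,15,18,19,22,23,26,27,30,31): 1⊕0⊕0⊕1⊕1⊕0⊕0⊕0⊕0⊕0⊕1⊕1⊕1⊕1⊕1⊕1 = 1
s4 (pos 4,5,6,7,12,13,14,15,20,21,22,23,28,29,30,31): 0⊕0⊕0⊕1⊕1⊕0⊕0⊕0⊕0⊕0⊕1⊕1⊕0⊕1⊕1⊕1 = 1
s8 (pos 8,9,10,11,12,13,14,15,24,25,26,27,28,29,30,31): 0⊕1⊕1⊕0⊕1⊕0⊕0⊕0⊕1⊕1⊕1⊕1⊕0⊕1⊕1⊕1 = 0
s16 (pos 16,17,18,19,20,21,22,23,24,25,26,27,28,29,30,31): 0⊕0⊕0⊕0⊕0⊕0⊕1⊕1⊕1⊕1⊕1⊕1⊕0⊕1⊕1⊕1 = 1
Syndrome s16…s1 = 10111 → error at position 23.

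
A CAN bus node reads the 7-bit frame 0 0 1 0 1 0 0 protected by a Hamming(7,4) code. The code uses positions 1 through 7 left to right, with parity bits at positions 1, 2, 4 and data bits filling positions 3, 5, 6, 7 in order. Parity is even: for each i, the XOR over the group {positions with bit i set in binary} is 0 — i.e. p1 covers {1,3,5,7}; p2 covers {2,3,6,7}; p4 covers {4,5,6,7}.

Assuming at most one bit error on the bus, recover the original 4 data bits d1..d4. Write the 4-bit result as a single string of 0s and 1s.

1110

s1 (pos 1,3,5,7): 0⊕1⊕1⊕0 = 0
s2 (pos 2,3,6,7): 0⊕1⊕0⊕0 = 1
s4 (pos 4,5,6,7): 0⊕1⊕0⊕0 = 1
Syndrome s4…s1 = 110 → error at position 6.
Flip position 6: 0010100 → 0010110
Read data bits from positions 3,5,6,7: 1110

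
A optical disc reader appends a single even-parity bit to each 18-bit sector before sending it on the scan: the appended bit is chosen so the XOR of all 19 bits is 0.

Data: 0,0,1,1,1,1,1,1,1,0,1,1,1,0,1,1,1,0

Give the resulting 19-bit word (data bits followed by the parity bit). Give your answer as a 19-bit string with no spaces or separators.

0011111110111011101

XOR of the 18 data bits: 0⊕0⊕1⊕1⊕1⊕1⊕1⊕1⊕1⊕0⊕1⊕1⊕1⊕0⊕1⊕1⊕1⊕0 = 1
Parity bit = 1 (so all 19 bits XOR to 0).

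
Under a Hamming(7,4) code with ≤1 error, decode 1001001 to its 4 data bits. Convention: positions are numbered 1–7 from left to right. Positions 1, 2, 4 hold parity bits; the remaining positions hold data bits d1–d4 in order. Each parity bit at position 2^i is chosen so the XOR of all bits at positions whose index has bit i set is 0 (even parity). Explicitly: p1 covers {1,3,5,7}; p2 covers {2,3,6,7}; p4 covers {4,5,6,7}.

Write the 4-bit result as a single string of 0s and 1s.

s1 (pos 1,3,5,7): 1⊕0⊕0⊕1 = 0
s2 (pos 2,3,6,7): 0⊕0⊕0⊕1 = 1
s4 (pos 4,5,6,7): 1⊕0⊕0⊕1 = 0
Syndrome s4…s1 = 010 → error at position 2.
Flip position 2: 1001001 → 1101001
Read data bits from positions 3,5,6,7: 0001

0001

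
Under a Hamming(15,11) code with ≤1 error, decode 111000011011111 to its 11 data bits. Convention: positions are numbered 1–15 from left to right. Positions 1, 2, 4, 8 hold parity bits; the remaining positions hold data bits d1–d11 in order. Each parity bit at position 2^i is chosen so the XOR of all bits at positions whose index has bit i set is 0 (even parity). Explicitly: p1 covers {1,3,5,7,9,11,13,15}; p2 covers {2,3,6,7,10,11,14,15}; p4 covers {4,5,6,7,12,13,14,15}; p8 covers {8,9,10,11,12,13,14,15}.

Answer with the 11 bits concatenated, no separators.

s1 (pos 1,3,5,7,9,11,13,15): 1⊕1⊕0⊕0⊕1⊕1⊕1⊕1 = 0
s2 (pos 2,3,6,7,10,11,14,15): 1⊕1⊕0⊕0⊕0⊕1⊕1⊕1 = 1
s4 (pos 4,5,6,7,12,13,14,15): 0⊕0⊕0⊕0⊕1⊕1⊕1⊕1 = 0
s8 (pos 8,9,10,11,12,13,14,15): 1⊕1⊕0⊕1⊕1⊕1⊕1⊕1 = 1
Syndrome s8…s1 = 1010 → error at position 10.
Flip position 10: 111000011011111 → 111000011111111
Read data bits from positions 3,5,6,7,9,10,11,12,13,14,15: 10001111111

10001111111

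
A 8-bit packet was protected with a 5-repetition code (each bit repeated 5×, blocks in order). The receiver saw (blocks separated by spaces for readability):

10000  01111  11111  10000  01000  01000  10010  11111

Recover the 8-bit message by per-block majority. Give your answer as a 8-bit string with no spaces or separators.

Block 1 (10000): 1 one → 0
Block 2 (01111): 4 ones → 1
Block 3 (11111): 5 ones → 1
Block 4 (10000): 1 one → 0
Block 5 (01000): 1 one → 0
Block 6 (01000): 1 one → 0
Block 7 (10010): 2 ones → 0
Block 8 (11111): 5 ones → 1

01100001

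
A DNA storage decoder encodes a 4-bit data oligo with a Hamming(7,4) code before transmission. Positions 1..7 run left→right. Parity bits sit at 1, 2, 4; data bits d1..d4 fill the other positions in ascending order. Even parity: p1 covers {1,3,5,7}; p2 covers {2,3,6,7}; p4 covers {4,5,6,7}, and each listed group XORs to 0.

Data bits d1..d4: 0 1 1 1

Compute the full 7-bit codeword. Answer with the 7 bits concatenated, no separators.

Place data at non-parity positions: p1 p2 0 p4 1 1 1
p1 (pos 1,3,5,7): XOR of data positions = 0⊕1⊕1 = 0
p2 (pos 2,3,6,7): XOR of data positions = 0⊕1⊕1 = 0
p4 (pos 4,5,6,7): XOR of data positions = 1⊕1⊕1 = 1
Codeword: 0001111

0001111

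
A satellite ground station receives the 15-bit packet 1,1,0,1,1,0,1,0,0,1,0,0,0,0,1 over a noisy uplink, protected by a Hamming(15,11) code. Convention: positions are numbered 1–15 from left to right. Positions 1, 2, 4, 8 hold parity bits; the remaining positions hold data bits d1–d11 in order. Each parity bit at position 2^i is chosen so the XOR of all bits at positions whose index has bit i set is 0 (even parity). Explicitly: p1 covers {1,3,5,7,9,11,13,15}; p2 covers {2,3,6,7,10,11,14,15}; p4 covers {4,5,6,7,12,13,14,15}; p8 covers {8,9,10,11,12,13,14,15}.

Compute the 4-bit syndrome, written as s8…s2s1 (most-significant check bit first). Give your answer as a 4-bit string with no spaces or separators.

0000

s1 (pos 1,3,5,7,9,11,13,15): 1⊕0⊕1⊕1⊕0⊕0⊕0⊕1 = 0
s2 (pos 2,3,6,7,10,11,14,15): 1⊕0⊕0⊕1⊕1⊕0⊕0⊕1 = 0
s4 (pos 4,5,6,7,12,13,14,15): 1⊕1⊕0⊕1⊕0⊕0⊕0⊕1 = 0
s8 (pos 8,9,10,11,12,13,14,15): 0⊕0⊕1⊕0⊕0⊕0⊕0⊕1 = 0
Syndrome s8…s1 = 0000 → no error.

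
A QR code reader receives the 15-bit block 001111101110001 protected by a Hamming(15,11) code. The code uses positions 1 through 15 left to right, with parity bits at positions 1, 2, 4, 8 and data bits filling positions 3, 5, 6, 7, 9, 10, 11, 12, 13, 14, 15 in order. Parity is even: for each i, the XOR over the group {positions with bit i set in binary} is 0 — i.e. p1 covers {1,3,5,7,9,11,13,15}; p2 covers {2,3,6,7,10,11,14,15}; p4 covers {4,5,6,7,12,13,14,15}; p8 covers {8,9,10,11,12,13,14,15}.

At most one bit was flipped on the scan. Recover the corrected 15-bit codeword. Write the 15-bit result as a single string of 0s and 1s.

001011101110001

s1 (pos 1,3,5,7,9,11,13,15): 0⊕1⊕1⊕1⊕1⊕1⊕0⊕1 = 0
s2 (pos 2,3,6,7,10,11,14,15): 0⊕1⊕1⊕1⊕1⊕1⊕0⊕1 = 0
s4 (pos 4,5,6,7,12,13,14,15): 1⊕1⊕1⊕1⊕0⊕0⊕0⊕1 = 1
s8 (pos 8,9,10,11,12,13,14,15): 0⊕1⊕1⊕1⊕0⊕0⊕0⊕1 = 0
Syndrome s8…s1 = 0100 → error at position 4.
Flip position 4: 001111101110001 → 001011101110001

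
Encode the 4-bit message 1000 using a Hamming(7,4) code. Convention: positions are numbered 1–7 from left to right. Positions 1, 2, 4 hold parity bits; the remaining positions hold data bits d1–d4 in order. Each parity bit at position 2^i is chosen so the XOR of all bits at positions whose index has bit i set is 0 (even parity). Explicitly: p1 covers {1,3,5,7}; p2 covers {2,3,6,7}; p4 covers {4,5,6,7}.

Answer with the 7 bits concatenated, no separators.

Place data at non-parity positions: p1 p2 1 p4 0 0 0
p1 (pos 1,3,5,7): XOR of data positions = 1⊕0⊕0 = 1
p2 (pos 2,3,6,7): XOR of data positions = 1⊕0⊕0 = 1
p4 (pos 4,5,6,7): XOR of data positions = 0⊕0⊕0 = 0
Codeword: 1110000

1110000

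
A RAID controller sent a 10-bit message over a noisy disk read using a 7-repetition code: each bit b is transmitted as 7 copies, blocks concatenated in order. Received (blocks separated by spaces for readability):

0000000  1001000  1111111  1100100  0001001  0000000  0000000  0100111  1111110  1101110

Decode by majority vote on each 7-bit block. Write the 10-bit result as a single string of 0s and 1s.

Block 1 (0000000): 0 ones → 0
Block 2 (1001000): 2 ones → 0
Block 3 (1111111): 7 ones → 1
Block 4 (1100100): 3 ones → 0
Block 5 (0001001): 2 ones → 0
Block 6 (0000000): 0 ones → 0
Block 7 (0000000): 0 ones → 0
Block 8 (0100111): 4 ones → 1
Block 9 (1111110): 6 ones → 1
Block 10 (1101110): 5 ones → 1

0010000111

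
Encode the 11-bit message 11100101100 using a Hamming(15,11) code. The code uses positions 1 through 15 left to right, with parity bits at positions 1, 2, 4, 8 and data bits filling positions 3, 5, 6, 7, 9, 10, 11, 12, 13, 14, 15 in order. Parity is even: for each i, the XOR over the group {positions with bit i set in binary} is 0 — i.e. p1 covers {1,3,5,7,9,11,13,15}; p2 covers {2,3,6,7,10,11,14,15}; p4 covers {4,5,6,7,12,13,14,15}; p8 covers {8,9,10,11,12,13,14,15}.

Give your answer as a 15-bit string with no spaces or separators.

Place data at non-parity positions: p1 p2 1 p4 1 1 0 p8 0 1 0 1 1 0 0
p1 (pos 1,3,5,7,9,11,13,15): XOR of data positions = 1⊕1⊕0⊕0⊕0⊕1⊕0 = 1
p2 (pos 2,3,6,7,10,11,14,15): XOR of data positions = 1⊕1⊕0⊕1⊕0⊕0⊕0 = 1
p4 (pos 4,5,6,7,12,13,14,15): XOR of data positions = 1⊕1⊕0⊕1⊕1⊕0⊕0 = 0
p8 (pos 8,9,10,11,12,13,14,15): XOR of data positions = 0⊕1⊕0⊕1⊕1⊕0⊕0 = 1
Codeword: 111011010101100

111011010101100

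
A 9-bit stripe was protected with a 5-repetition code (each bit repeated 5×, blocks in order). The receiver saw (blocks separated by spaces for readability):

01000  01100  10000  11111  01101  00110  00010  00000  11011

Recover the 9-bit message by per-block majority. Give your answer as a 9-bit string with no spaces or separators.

000110001

Block 1 (01000): 1 one → 0
Block 2 (01100): 2 ones → 0
Block 3 (10000): 1 one → 0
Block 4 (11111): 5 ones → 1
Block 5 (01101): 3 ones → 1
Block 6 (00110): 2 ones → 0
Block 7 (00010): 1 one → 0
Block 8 (00000): 0 ones → 0
Block 9 (11011): 4 ones → 1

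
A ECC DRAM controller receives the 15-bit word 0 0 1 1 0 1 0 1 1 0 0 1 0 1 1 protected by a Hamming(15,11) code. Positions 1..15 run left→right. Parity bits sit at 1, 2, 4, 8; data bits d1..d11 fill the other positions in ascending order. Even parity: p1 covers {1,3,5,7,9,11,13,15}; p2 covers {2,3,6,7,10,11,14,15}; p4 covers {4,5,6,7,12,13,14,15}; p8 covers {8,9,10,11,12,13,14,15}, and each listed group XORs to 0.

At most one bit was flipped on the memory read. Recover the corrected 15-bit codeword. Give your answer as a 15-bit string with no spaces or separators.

s1 (pos 1,3,5,7,9,11,13,15): 0⊕1⊕0⊕0⊕1⊕0⊕0⊕1 = 1
s2 (pos 2,3,6,7,10,11,14,15): 0⊕1⊕1⊕0⊕0⊕0⊕1⊕1 = 0
s4 (pos 4,5,6,7,12,13,14,15): 1⊕0⊕1⊕0⊕1⊕0⊕1⊕1 = 1
s8 (pos 8,9,10,11,12,13,14,15): 1⊕1⊕0⊕0⊕1⊕0⊕1⊕1 = 1
Syndrome s8…s1 = 1101 → error at position 13.
Flip position 13: 001101011001011 → 001101011001111

001101011001111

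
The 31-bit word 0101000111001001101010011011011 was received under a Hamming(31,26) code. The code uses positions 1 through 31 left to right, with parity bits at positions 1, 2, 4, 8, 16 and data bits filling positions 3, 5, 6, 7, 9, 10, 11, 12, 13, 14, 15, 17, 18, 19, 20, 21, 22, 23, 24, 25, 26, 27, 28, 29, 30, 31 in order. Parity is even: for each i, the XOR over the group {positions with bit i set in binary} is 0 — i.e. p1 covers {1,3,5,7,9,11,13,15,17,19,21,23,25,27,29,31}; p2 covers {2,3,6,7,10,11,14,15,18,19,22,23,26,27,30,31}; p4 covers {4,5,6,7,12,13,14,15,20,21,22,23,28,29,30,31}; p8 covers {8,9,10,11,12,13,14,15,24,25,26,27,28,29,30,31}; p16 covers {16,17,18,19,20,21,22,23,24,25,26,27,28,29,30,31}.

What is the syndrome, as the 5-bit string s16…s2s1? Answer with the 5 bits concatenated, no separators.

s1 (pos 1,3,5,7,9,11,13,15,17,19,21,23,25,27,29,31): 0⊕0⊕0⊕0⊕1⊕0⊕1⊕0⊕1⊕1⊕1⊕0⊕1⊕1⊕0⊕1 = 0
s2 (pos 2,3,6,7,10,11,14,15,18,19,22,23,26,27,30,31): 1⊕0⊕0⊕0⊕1⊕0⊕0⊕0⊕0⊕1⊕0⊕0⊕0⊕1⊕1⊕1 = 0
s4 (pos 4,5,6,7,12,13,14,15,20,21,22,23,28,29,30,31): 1⊕0⊕0⊕0⊕0⊕1⊕0⊕0⊕0⊕1⊕0⊕0⊕1⊕0⊕1⊕1 = 0
s8 (pos 8,9,10,11,12,13,14,15,24,25,26,27,28,29,30,31): 1⊕1⊕1⊕0⊕0⊕1⊕0⊕0⊕1⊕1⊕0⊕1⊕1⊕0⊕1⊕1 = 0
s16 (pos 16,17,18,19,20,21,22,23,24,25,26,27,28,29,30,31): 1⊕1⊕0⊕1⊕0⊕1⊕0⊕0⊕1⊕1⊕0⊕1⊕1⊕0⊕1⊕1 = 0
Syndrome s16…s1 = 00000 → no error.

00000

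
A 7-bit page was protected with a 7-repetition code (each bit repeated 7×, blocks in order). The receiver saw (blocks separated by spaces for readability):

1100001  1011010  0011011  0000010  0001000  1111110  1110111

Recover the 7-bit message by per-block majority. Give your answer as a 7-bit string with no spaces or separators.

0110011

Block 1 (1100001): 3 ones → 0
Block 2 (1011010): 4 ones → 1
Block 3 (0011011): 4 ones → 1
Block 4 (0000010): 1 one → 0
Block 5 (0001000): 1 one → 0
Block 6 (1111110): 6 ones → 1
Block 7 (1110111): 6 ones → 1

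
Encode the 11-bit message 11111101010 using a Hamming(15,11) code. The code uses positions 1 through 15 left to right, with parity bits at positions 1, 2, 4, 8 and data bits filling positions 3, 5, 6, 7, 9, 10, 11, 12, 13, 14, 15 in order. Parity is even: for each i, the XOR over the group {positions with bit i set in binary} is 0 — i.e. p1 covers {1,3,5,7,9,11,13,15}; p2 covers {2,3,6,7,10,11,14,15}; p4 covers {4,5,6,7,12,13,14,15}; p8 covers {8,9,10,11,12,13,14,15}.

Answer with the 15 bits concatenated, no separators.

011111101101010

Place data at non-parity positions: p1 p2 1 p4 1 1 1 p8 1 1 0 1 0 1 0
p1 (pos 1,3,5,7,9,11,13,15): XOR of data positions = 1⊕1⊕1⊕1⊕0⊕0⊕0 = 0
p2 (pos 2,3,6,7,10,11,14,15): XOR of data positions = 1⊕1⊕1⊕1⊕0⊕1⊕0 = 1
p4 (pos 4,5,6,7,12,13,14,15): XOR of data positions = 1⊕1⊕1⊕1⊕0⊕1⊕0 = 1
p8 (pos 8,9,10,11,12,13,14,15): XOR of data positions = 1⊕1⊕0⊕1⊕0⊕1⊕0 = 0
Codeword: 011111101101010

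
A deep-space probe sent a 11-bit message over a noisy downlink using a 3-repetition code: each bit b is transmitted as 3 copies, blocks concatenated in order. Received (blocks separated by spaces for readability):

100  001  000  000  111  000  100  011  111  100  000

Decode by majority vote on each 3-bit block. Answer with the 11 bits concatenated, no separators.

Block 1 (100): 1 one → 0
Block 2 (001): 1 one → 0
Block 3 (000): 0 ones → 0
Block 4 (000): 0 ones → 0
Block 5 (111): 3 ones → 1
Block 6 (000): 0 ones → 0
Block 7 (100): 1 one → 0
Block 8 (011): 2 ones → 1
Block 9 (111): 3 ones → 1
Block 10 (100): 1 one → 0
Block 11 (000): 0 ones → 0

00001001100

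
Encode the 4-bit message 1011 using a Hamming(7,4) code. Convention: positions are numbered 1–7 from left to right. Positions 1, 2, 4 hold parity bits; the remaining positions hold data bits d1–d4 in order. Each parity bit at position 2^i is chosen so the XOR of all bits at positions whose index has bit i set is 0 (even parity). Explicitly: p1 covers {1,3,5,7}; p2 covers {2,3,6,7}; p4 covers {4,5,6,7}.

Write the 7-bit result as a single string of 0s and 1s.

0110011

Place data at non-parity positions: p1 p2 1 p4 0 1 1
p1 (pos 1,3,5,7): XOR of data positions = 1⊕0⊕1 = 0
p2 (pos 2,3,6,7): XOR of data positions = 1⊕1⊕1 = 1
p4 (pos 4,5,6,7): XOR of data positions = 0⊕1⊕1 = 0
Codeword: 0110011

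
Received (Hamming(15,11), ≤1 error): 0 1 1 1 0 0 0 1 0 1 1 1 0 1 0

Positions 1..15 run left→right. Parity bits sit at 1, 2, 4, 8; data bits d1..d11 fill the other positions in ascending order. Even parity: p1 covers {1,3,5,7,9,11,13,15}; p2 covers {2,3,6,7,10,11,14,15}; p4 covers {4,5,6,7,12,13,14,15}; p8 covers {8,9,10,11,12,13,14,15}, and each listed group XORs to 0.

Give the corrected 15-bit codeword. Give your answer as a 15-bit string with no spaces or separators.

011100010111000

s1 (pos 1,3,5,7,9,11,13,15): 0⊕1⊕0⊕0⊕0⊕1⊕0⊕0 = 0
s2 (pos 2,3,6,7,10,11,14,15): 1⊕1⊕0⊕0⊕1⊕1⊕1⊕0 = 1
s4 (pos 4,5,6,7,12,13,14,15): 1⊕0⊕0⊕0⊕1⊕0⊕1⊕0 = 1
s8 (pos 8,9,10,11,12,13,14,15): 1⊕0⊕1⊕1⊕1⊕0⊕1⊕0 = 1
Syndrome s8…s1 = 1110 → error at position 14.
Flip position 14: 011100010111010 → 011100010111000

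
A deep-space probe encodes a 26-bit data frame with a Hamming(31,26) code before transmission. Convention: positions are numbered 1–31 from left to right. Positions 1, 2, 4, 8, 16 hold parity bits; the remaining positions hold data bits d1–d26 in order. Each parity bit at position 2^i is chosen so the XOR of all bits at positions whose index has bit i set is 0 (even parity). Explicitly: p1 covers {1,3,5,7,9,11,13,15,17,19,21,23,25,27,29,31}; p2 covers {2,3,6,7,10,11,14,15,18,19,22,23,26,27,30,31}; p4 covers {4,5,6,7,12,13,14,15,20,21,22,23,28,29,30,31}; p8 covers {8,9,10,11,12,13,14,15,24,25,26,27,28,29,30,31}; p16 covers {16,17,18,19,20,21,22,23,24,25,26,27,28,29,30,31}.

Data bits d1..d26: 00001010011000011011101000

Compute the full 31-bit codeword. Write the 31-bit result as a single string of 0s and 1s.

1101000010100110000011011101000

Place data at non-parity positions: p1 p2 0 p4 0 0 0 p8 1 0 1 0 0 1 1 p16 0 0 0 0 1 1 0 1 1 1 0 1 0 0 0
p1 (pos 1,3,5,7,9,11,13,15,17,19,21,23,25,27,29,31): XOR of data positions = 0⊕0⊕0⊕1⊕1⊕0⊕1⊕0⊕0⊕1⊕0⊕1⊕0⊕0⊕0 = 1
p2 (pos 2,3,6,7,10,11,14,15,18,19,22,23,26,27,30,31): XOR of data positions = 0⊕0⊕0⊕0⊕1⊕1⊕1⊕0⊕0⊕1⊕0⊕1⊕0⊕0⊕0 = 1
p4 (pos 4,5,6,7,12,13,14,15,20,21,22,23,28,29,30,31): XOR of data positions = 0⊕0⊕0⊕0⊕0⊕1⊕1⊕0⊕1⊕1⊕0⊕1⊕0⊕0⊕0 = 1
p8 (pos 8,9,10,11,12,13,14,15,24,25,26,27,28,29,30,31): XOR of data positions = 1⊕0⊕1⊕0⊕0⊕1⊕1⊕1⊕1⊕1⊕0⊕1⊕0⊕0⊕0 = 0
p16 (pos 16,17,18,19,20,21,22,23,24,25,26,27,28,29,30,31): XOR of data positions = 0⊕0⊕0⊕0⊕1⊕1⊕0⊕1⊕1⊕1⊕0⊕1⊕0⊕0⊕0 = 0
Codeword: 1101000010100110000011011101000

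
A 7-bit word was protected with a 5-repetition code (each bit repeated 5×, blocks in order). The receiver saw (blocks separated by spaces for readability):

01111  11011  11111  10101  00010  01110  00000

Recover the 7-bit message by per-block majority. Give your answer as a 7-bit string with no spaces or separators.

1111010

Block 1 (01111): 4 ones → 1
Block 2 (11011): 4 ones → 1
Block 3 (11111): 5 ones → 1
Block 4 (10101): 3 ones → 1
Block 5 (00010): 1 one → 0
Block 6 (01110): 3 ones → 1
Block 7 (00000): 0 ones → 0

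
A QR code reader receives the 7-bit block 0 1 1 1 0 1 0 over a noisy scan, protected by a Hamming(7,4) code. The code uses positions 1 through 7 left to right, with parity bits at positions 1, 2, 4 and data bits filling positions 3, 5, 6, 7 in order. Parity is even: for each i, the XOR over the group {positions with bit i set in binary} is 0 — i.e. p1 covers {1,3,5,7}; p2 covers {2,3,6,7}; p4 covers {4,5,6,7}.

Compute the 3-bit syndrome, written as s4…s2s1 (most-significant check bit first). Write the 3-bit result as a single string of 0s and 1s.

s1 (pos 1,3,5,7): 0⊕1⊕0⊕0 = 1
s2 (pos 2,3,6,7): 1⊕1⊕1⊕0 = 1
s4 (pos 4,5,6,7): 1⊕0⊕1⊕0 = 0
Syndrome s4…s1 = 011 → error at position 3.

011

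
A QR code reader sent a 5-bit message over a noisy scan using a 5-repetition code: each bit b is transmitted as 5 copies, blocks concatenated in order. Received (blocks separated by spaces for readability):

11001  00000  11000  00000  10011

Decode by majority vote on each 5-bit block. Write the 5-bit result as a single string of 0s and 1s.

10001

Block 1 (11001): 3 ones → 1
Block 2 (00000): 0 ones → 0
Block 3 (11000): 2 ones → 0
Block 4 (00000): 0 ones → 0
Block 5 (10011): 3 ones → 1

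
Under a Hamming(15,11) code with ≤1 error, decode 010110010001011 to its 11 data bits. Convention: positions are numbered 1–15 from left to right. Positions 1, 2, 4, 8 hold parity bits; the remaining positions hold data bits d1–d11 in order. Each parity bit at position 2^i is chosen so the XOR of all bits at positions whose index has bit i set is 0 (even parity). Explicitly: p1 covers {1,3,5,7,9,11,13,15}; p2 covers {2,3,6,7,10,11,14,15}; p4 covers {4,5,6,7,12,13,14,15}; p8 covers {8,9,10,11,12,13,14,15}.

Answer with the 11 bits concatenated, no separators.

01100001011

s1 (pos 1,3,5,7,9,11,13,15): 0⊕0⊕1⊕0⊕0⊕0⊕0⊕1 = 0
s2 (pos 2,3,6,7,10,11,14,15): 1⊕0⊕0⊕0⊕0⊕0⊕1⊕1 = 1
s4 (pos 4,5,6,7,12,13,14,15): 1⊕1⊕0⊕0⊕1⊕0⊕1⊕1 = 1
s8 (pos 8,9,10,11,12,13,14,15): 1⊕0⊕0⊕0⊕1⊕0⊕1⊕1 = 0
Syndrome s8…s1 = 0110 → error at position 6.
Flip position 6: 010110010001011 → 010111010001011
Read data bits from positions 3,5,6,7,9,10,11,12,13,14,15: 01100001011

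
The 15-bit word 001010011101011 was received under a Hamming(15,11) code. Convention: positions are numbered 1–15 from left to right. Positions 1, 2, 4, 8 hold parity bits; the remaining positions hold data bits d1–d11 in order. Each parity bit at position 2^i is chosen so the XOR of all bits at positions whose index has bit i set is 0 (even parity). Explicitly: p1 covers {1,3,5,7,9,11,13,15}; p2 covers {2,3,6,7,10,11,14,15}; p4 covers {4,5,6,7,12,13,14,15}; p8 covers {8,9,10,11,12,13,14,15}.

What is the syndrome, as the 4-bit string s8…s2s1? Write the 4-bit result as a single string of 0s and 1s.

s1 (pos 1,3,5,7,9,11,13,15): 0⊕1⊕1⊕0⊕1⊕0⊕0⊕1 = 0
s2 (pos 2,3,6,7,10,11,14,15): 0⊕1⊕0⊕0⊕1⊕0⊕1⊕1 = 0
s4 (pos 4,5,6,7,12,13,14,15): 0⊕1⊕0⊕0⊕1⊕0⊕1⊕1 = 0
s8 (pos 8,9,10,11,12,13,14,15): 1⊕1⊕1⊕0⊕1⊕0⊕1⊕1 = 0
Syndrome s8…s1 = 0000 → no error.

0000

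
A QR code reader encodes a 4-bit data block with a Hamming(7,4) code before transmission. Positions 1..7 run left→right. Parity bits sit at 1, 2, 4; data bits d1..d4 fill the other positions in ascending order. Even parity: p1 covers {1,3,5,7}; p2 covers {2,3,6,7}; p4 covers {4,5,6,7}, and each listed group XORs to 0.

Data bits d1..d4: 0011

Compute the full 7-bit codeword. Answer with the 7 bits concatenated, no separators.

Place data at non-parity positions: p1 p2 0 p4 0 1 1
p1 (pos 1,3,5,7): XOR of data positions = 0⊕0⊕1 = 1
p2 (pos 2,3,6,7): XOR of data positions = 0⊕1⊕1 = 0
p4 (pos 4,5,6,7): XOR of data positions = 0⊕1⊕1 = 0
Codeword: 1000011

1000011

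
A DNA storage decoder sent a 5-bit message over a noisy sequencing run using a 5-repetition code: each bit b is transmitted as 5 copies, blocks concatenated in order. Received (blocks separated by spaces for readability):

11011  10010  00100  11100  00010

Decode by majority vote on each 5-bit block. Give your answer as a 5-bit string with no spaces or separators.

Block 1 (11011): 4 ones → 1
Block 2 (10010): 2 ones → 0
Block 3 (00100): 1 one → 0
Block 4 (11100): 3 ones → 1
Block 5 (00010): 1 one → 0

10010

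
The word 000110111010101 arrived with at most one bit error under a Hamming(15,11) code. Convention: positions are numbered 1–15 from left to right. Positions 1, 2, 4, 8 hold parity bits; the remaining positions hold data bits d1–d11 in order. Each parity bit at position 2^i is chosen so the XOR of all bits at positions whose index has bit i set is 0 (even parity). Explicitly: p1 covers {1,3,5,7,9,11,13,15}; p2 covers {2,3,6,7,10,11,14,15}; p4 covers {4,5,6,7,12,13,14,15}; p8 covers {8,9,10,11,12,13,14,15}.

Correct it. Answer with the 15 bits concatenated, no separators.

s1 (pos 1,3,5,7,9,11,13,15): 0⊕0⊕1⊕1⊕1⊕1⊕1⊕1 = 0
s2 (pos 2,3,6,7,10,11,14,15): 0⊕0⊕0⊕1⊕0⊕1⊕0⊕1 = 1
s4 (pos 4,5,6,7,12,13,14,15): 1⊕1⊕0⊕1⊕0⊕1⊕0⊕1 = 1
s8 (pos 8,9,10,11,12,13,14,15): 1⊕1⊕0⊕1⊕0⊕1⊕0⊕1 = 1
Syndrome s8…s1 = 1110 → error at position 14.
Flip position 14: 000110111010101 → 000110111010111

000110111010111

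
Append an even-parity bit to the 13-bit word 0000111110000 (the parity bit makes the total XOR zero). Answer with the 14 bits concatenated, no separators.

00001111100001

XOR of the 13 data bits: 0⊕0⊕0⊕0⊕1⊕1⊕1⊕1⊕1⊕0⊕0⊕0⊕0 = 1
Parity bit = 1 (so all 14 bits XOR to 0).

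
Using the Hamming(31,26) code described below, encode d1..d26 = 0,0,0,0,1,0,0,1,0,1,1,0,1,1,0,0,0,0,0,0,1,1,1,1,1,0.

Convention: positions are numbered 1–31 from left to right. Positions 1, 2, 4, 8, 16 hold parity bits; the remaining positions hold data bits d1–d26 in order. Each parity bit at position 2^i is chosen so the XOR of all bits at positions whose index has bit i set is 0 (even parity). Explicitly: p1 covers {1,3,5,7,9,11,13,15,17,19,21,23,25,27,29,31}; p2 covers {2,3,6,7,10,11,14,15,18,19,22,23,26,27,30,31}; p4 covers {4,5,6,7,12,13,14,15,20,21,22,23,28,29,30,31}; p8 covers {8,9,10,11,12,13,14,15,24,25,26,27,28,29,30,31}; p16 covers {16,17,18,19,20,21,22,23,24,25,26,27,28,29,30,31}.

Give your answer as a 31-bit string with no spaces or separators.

Place data at non-parity positions: p1 p2 0 p4 0 0 0 p8 1 0 0 1 0 1 1 p16 0 1 1 0 0 0 0 0 0 1 1 1 1 1 0
p1 (pos 1,3,5,7,9,11,13,15,17,19,21,23,25,27,29,31): XOR of data positions = 0⊕0⊕0⊕1⊕0⊕0⊕1⊕0⊕1⊕0⊕0⊕0⊕1⊕1⊕0 = 1
p2 (pos 2,3,6,7,10,11,14,15,18,19,22,23,26,27,30,31): XOR of data positions = 0⊕0⊕0⊕0⊕0⊕1⊕1⊕1⊕1⊕0⊕0⊕1⊕1⊕1⊕0 = 1
p4 (pos 4,5,6,7,12,13,14,15,20,21,22,23,28,29,30,31): XOR of data positions = 0⊕0⊕0⊕1⊕0⊕1⊕1⊕0⊕0⊕0⊕0⊕1⊕1⊕1⊕0 = 0
p8 (pos 8,9,10,11,12,13,14,15,24,25,26,27,28,29,30,31): XOR of data positions = 1⊕0⊕0⊕1⊕0⊕1⊕1⊕0⊕0⊕1⊕1⊕1⊕1⊕1⊕0 = 1
p16 (pos 16,17,18,19,20,21,22,23,24,25,26,27,28,29,30,31): XOR of data positions = 0⊕1⊕1⊕0⊕0⊕0⊕0⊕0⊕0⊕1⊕1⊕1⊕1⊕1⊕0 = 1
Codeword: 1100000110010111011000000111110

1100000110010111011000000111110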